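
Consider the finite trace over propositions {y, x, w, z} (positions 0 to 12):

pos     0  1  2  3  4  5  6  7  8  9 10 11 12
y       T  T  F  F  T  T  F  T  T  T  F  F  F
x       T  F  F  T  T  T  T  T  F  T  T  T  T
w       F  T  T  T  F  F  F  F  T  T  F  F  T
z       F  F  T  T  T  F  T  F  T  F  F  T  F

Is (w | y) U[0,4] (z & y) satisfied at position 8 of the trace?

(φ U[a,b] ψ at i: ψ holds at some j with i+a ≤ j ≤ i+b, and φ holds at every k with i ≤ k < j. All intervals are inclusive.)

True

Need some j in [8,12] with (z & y), and (w | y) at every k in [8,j-1].
  j=8: (z & y) holds; no prefix to check → satisfied.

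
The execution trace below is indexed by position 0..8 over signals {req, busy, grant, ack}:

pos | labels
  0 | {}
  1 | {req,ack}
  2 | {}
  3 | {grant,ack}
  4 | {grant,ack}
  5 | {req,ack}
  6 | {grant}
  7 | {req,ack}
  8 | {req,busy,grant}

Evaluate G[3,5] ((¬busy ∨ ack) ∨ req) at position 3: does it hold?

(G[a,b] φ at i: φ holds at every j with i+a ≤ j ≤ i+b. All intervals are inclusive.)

Yes

Check ((¬busy ∨ ack) ∨ req) at every j in [6,8]:
  j=6: true
  j=7: true
  j=8: true
All positions satisfy it → formula holds.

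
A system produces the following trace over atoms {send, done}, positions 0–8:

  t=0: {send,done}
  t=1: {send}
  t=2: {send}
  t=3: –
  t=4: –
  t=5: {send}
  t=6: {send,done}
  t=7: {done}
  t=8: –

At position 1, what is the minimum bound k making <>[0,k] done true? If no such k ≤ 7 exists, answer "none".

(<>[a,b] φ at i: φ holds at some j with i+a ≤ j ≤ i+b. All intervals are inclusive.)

Scan j = 1,2,… for done:
  j=1: fails
  j=2: fails
  j=3: fails
  j=4: fails
  j=5: fails
  j=6: holds
First hit at j=6, so smallest k = 6-1 = 5.

5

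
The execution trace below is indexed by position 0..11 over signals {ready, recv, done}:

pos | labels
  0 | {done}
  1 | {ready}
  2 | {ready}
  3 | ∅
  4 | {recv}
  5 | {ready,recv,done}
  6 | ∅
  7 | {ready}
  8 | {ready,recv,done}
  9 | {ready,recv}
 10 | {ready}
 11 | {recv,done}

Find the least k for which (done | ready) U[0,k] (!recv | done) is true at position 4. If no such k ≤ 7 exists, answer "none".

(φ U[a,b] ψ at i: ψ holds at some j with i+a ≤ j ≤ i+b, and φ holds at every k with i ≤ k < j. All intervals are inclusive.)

Need earliest j ≥ 4 with (!recv | done), and (done | ready) at every k in [4,j-1].
  j=4: rhs fails.
  j=5: rhs holds but lhs fails at k=4.
  j=6: rhs holds but lhs fails at k=4.
  j=7: rhs holds but lhs fails at k=4.
  j=8: rhs holds but lhs fails at k=4.
  j=9: rhs fails.
  j=10: rhs holds but lhs fails at k=4.
  j=11: rhs holds but lhs fails at k=4.
No witness within the range → none.

none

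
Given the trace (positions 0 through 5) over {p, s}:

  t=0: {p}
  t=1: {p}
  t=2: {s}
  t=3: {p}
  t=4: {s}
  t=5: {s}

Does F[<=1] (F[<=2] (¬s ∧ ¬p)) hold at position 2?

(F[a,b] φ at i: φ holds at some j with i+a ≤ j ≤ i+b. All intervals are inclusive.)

Check F[<=2] (¬s ∧ ¬p) at each j in [2,3]:
  j=2: fails (none in [2,4])
  j=3: fails (none in [3,5])
No position in the window satisfies it → formula fails.

False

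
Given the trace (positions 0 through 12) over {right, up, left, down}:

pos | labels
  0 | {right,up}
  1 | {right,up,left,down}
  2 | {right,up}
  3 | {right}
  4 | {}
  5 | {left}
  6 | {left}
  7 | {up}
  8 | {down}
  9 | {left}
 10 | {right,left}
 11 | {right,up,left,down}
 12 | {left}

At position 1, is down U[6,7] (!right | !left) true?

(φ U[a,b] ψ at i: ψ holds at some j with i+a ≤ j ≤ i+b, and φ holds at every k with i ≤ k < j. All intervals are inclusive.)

Need some j in [7,8] with (!right | !left), and down at every k in [1,j-1].
  j=7: (!right | !left) holds, but down fails at k=2 → not this j.
  j=8: (!right | !left) holds, but down fails at k=2 → not this j.
No j in the window works → until fails.

False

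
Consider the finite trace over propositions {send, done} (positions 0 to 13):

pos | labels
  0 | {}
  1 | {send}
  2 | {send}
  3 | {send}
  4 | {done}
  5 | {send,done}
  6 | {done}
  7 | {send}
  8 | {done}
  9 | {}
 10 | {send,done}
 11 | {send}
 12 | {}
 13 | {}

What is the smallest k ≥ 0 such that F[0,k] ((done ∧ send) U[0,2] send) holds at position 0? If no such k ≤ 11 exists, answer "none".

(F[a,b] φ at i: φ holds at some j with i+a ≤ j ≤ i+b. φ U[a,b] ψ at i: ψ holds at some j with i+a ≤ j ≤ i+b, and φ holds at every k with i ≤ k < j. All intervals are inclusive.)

1

Scan j = 0,1,… for ((done ∧ send) U[0,2] send):
  j=0: fails
  j=1: holds
First hit at j=1, so smallest k = 1-0 = 1.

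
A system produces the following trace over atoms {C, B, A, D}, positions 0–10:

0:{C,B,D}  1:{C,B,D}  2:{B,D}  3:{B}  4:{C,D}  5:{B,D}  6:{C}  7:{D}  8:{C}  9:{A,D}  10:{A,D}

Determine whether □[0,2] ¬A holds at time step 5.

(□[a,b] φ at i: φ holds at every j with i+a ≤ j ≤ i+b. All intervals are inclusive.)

Holds

Check ¬A at every j in [5,7]:
  j=5: true
  j=6: true
  j=7: true
All positions satisfy it → formula holds.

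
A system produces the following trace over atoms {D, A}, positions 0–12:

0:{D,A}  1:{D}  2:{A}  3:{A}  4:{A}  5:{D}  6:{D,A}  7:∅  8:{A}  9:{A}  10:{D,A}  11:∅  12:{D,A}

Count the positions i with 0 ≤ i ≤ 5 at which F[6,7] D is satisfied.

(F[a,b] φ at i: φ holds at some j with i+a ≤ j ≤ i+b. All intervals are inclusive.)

4

Evaluate at each i in [0,5]:
  i=0: ✓ (witness j=6)
  i=1: ✗ (none in [7,8])
  i=2: ✗ (none in [8,9])
  i=3: ✓ (witness j=10)
  i=4: ✓ (witness j=10)
  i=5: ✓ (witness j=12)
Positions where it holds: {0, 3, 4, 5} → 4.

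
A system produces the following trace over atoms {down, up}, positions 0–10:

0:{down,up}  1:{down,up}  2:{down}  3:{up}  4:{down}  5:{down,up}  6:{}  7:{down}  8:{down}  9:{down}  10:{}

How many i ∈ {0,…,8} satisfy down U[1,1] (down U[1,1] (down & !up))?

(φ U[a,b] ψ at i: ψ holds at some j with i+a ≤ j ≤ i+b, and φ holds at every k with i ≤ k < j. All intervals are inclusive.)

2

Evaluate at each i in [0,8]:
  i=0: ✓ (rhs at j=1; lhs holds on [0,0])
  i=1: ✗ (no rhs in [2,2])
  i=2: ✗ (no rhs in [3,3])
  i=3: ✗ (no rhs in [4,4])
  i=4: ✗ (no rhs in [5,5])
  i=5: ✗ (no rhs in [6,6])
  i=6: ✗ (lhs fails at k=6 before rhs at j=7)
  i=7: ✓ (rhs at j=8; lhs holds on [7,7])
  i=8: ✗ (no rhs in [9,9])
Positions where it holds: {0, 7} → 2.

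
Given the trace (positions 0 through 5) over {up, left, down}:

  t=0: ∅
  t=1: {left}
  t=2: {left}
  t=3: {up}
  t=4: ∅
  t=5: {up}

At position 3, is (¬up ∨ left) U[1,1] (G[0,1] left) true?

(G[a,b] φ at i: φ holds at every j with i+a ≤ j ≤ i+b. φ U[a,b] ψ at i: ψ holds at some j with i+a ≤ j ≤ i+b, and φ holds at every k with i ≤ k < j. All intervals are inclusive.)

False

Need some j in [4,4] with G[0,1] left, and (¬up ∨ left) at every k in [3,j-1].
  j=4: G[0,1] left — fails at 4.
No j in the window works → until fails.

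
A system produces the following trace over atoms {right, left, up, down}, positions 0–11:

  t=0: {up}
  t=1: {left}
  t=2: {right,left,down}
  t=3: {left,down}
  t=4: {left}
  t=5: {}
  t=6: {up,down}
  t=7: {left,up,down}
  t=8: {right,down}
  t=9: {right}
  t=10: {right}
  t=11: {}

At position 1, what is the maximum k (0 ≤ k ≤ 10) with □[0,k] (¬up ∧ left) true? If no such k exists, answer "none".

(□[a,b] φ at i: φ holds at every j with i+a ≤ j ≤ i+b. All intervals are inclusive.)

3

(¬up ∧ left) must hold from j=1 onward; find where it first fails.
  j=1: holds
  j=2: holds
  j=3: holds
  j=4: holds
  j=5: fails
Holds on [1,4], so largest k = 3.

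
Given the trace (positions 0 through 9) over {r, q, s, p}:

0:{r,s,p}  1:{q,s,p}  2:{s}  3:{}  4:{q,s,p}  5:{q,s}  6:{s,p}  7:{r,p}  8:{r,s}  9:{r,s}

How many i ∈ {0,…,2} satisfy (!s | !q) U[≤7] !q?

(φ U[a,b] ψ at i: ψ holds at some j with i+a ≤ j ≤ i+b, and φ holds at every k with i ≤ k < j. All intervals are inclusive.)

2

Evaluate at each i in [0,2]:
  i=0: ✓ (rhs at j=0)
  i=1: ✗ (lhs fails at k=1 before rhs at j=2)
  i=2: ✓ (rhs at j=2)
Positions where it holds: {0, 2} → 2.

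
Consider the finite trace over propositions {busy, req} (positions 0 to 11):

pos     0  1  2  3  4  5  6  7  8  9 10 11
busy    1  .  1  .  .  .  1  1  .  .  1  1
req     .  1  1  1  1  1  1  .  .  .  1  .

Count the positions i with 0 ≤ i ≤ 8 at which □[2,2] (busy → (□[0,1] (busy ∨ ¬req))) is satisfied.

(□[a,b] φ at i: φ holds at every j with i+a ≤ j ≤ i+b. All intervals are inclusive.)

8

Evaluate at each i in [0,8]:
  i=0: ✗ (fails at j=2)
  i=1: ✓ (all of [3,3])
  i=2: ✓ (all of [4,4])
  i=3: ✓ (all of [5,5])
  i=4: ✓ (all of [6,6])
  i=5: ✓ (all of [7,7])
  i=6: ✓ (all of [8,8])
  i=7: ✓ (all of [9,9])
  i=8: ✓ (all of [10,10])
Positions where it holds: {1, 2, 3, 4, 5, 6, 7, 8} → 8.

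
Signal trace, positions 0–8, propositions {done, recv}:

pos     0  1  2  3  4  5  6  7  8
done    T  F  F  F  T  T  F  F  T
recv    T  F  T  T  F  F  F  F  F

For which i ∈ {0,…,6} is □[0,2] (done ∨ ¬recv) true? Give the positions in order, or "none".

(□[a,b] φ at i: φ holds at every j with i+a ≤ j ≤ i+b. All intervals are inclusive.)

Evaluate at each i in [0,6]:
  i=0: ✗ (fails at j=2)
  i=1: ✗ (fails at j=2)
  i=2: ✗ (fails at j=2)
  i=3: ✗ (fails at j=3)
  i=4: ✓ (all of [4,6])
  i=5: ✓ (all of [5,7])
  i=6: ✓ (all of [6,8])

4, 5, 6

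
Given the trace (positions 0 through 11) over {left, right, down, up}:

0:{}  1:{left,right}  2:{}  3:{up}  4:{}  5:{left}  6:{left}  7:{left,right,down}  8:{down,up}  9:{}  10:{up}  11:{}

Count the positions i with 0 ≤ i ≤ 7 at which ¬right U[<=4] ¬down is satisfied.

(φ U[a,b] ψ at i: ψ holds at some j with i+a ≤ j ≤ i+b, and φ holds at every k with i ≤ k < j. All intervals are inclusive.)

Evaluate at each i in [0,7]:
  i=0: ✓ (rhs at j=0)
  i=1: ✓ (rhs at j=1)
  i=2: ✓ (rhs at j=2)
  i=3: ✓ (rhs at j=3)
  i=4: ✓ (rhs at j=4)
  i=5: ✓ (rhs at j=5)
  i=6: ✓ (rhs at j=6)
  i=7: ✗ (lhs fails at k=7 before rhs at j=9)
Positions where it holds: {0, 1, 2, 3, 4, 5, 6} → 7.

7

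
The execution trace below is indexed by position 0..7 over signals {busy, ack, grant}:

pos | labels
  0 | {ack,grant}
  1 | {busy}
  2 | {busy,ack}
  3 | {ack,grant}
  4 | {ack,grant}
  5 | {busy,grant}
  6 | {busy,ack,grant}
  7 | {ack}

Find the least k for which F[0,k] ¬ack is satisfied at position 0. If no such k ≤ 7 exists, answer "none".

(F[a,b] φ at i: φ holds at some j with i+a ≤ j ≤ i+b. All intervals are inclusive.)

Scan j = 0,1,… for ¬ack:
  j=0: fails
  j=1: holds
First hit at j=1, so smallest k = 1-0 = 1.

1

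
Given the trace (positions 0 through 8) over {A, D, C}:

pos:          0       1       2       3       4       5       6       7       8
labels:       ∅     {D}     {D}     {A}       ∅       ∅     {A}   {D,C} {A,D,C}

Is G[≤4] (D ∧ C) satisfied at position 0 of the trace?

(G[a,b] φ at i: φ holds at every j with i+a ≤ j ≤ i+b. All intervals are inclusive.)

No

Check (D ∧ C) at every j in [0,4]:
  j=0: false
  j=1: false
  j=2: false
  j=3: false
  j=4: false
Fails at j=0 → formula fails.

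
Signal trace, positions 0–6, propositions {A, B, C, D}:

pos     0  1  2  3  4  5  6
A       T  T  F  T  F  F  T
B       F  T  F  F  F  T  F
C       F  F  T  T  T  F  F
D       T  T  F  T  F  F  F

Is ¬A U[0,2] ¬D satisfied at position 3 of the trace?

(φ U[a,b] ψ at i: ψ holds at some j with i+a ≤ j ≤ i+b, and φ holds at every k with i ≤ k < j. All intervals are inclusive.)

False

Need some j in [3,5] with ¬D, and ¬A at every k in [3,j-1].
  j=3: ¬D false.
  j=4: ¬D holds, but ¬A fails at k=3 → not this j.
  j=5: ¬D holds, but ¬A fails at k=3 → not this j.
No j in the window works → until fails.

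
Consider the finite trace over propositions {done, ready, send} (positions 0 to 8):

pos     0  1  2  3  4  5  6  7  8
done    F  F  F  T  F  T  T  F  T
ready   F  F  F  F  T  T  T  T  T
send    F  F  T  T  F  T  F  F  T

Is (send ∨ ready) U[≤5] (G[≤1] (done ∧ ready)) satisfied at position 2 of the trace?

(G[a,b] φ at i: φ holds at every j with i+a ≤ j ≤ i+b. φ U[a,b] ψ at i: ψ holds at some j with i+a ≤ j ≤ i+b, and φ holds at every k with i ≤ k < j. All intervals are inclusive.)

Yes

Need some j in [2,7] with G[≤1] (done ∧ ready), and (send ∨ ready) at every k in [2,j-1].
  j=2: G[≤1] (done ∧ ready) — fails at 2.
  j=3: G[≤1] (done ∧ ready) — fails at 3.
  j=4: G[≤1] (done ∧ ready) — fails at 4.
  j=5: G[≤1] (done ∧ ready) holds; (send ∨ ready) holds at every k in [2,4] → satisfied.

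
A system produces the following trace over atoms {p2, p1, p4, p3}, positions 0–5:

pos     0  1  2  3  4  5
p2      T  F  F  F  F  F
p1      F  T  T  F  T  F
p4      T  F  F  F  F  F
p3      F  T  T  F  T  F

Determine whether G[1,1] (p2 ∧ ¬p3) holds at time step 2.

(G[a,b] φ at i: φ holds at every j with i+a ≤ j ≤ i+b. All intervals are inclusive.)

No

Check (p2 ∧ ¬p3) at every j in [3,3]:
  j=3: false
Fails at j=3 → formula fails.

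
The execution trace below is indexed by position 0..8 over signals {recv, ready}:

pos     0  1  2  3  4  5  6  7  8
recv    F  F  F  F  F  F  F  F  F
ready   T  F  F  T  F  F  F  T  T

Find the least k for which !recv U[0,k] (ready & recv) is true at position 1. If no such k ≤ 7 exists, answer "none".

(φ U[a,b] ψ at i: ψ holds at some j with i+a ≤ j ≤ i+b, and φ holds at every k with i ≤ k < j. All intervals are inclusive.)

Need earliest j ≥ 1 with (ready & recv), and !recv at every k in [1,j-1].
  j=1: rhs fails.
  j=2: rhs fails.
  j=3: rhs fails.
  j=4: rhs fails.
  j=5: rhs fails.
  j=6: rhs fails.
  j=7: rhs fails.
  j=8: rhs fails.
No witness within the range → none.

none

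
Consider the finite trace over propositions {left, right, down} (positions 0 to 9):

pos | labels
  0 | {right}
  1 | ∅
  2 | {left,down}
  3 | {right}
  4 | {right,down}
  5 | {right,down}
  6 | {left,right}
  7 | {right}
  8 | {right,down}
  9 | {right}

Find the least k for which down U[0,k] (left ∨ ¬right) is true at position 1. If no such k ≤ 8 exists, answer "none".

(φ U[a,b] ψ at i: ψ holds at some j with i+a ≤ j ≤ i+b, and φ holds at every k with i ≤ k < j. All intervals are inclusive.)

0

Need earliest j ≥ 1 with (left ∨ ¬right), and down at every k in [1,j-1].
  j=1: rhs holds (empty prefix). k = 0.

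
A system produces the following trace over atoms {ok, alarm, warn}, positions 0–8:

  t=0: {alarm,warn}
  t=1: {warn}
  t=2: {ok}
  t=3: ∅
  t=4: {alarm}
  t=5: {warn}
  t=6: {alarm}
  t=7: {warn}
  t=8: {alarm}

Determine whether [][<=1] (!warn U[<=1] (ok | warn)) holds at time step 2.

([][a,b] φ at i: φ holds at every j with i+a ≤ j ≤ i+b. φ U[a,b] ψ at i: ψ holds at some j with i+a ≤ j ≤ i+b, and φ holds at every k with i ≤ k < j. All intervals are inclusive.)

False

Check (!warn U[<=1] (ok | warn)) at every j in [2,3]:
  j=2: holds
  j=3: fails
Fails at j=3 → formula fails.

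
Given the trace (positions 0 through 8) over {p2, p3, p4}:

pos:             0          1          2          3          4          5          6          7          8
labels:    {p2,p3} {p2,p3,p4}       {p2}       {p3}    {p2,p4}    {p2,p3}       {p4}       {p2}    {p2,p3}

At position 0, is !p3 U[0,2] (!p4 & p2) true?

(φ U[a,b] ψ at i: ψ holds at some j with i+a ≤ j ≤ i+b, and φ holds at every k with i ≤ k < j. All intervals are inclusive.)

Holds

Need some j in [0,2] with (!p4 & p2), and !p3 at every k in [0,j-1].
  j=0: (!p4 & p2) holds; no prefix to check → satisfied.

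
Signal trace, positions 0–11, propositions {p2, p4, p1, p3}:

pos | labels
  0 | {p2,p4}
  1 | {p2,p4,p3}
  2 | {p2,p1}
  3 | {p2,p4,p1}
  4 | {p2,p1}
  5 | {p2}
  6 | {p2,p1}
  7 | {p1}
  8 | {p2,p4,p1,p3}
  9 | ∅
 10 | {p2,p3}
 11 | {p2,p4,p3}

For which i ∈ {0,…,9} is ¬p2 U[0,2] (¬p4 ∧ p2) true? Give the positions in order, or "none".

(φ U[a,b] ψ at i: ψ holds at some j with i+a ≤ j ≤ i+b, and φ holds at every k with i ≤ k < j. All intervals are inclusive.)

2, 4, 5, 6, 9

Evaluate at each i in [0,9]:
  i=0: ✗ (lhs fails at k=0 before rhs at j=2)
  i=1: ✗ (lhs fails at k=1 before rhs at j=2)
  i=2: ✓ (rhs at j=2)
  i=3: ✗ (lhs fails at k=3 before rhs at j=4)
  i=4: ✓ (rhs at j=4)
  i=5: ✓ (rhs at j=5)
  i=6: ✓ (rhs at j=6)
  i=7: ✗ (no rhs in [7,9])
  i=8: ✗ (lhs fails at k=8 before rhs at j=10)
  i=9: ✓ (rhs at j=10; lhs holds on [9,9])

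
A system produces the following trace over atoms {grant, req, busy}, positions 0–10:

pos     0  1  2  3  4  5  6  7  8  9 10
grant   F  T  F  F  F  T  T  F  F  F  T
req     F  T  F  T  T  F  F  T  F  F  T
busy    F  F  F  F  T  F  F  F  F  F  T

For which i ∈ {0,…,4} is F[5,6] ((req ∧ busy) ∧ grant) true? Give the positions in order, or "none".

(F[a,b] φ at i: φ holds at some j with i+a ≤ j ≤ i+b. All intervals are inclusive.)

Evaluate at each i in [0,4]:
  i=0: ✗ (none in [5,6])
  i=1: ✗ (none in [6,7])
  i=2: ✗ (none in [7,8])
  i=3: ✗ (none in [8,9])
  i=4: ✓ (witness j=10)

4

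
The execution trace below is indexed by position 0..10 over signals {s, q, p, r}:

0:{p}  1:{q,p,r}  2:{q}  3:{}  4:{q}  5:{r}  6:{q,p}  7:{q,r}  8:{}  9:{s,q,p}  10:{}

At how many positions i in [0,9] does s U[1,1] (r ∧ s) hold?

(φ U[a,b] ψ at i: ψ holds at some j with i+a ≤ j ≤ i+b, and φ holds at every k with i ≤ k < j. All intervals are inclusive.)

0

Evaluate at each i in [0,9]:
  i=0: ✗ (no rhs in [1,1])
  i=1: ✗ (no rhs in [2,2])
  i=2: ✗ (no rhs in [3,3])
  i=3: ✗ (no rhs in [4,4])
  i=4: ✗ (no rhs in [5,5])
  i=5: ✗ (no rhs in [6,6])
  i=6: ✗ (no rhs in [7,7])
  i=7: ✗ (no rhs in [8,8])
  i=8: ✗ (no rhs in [9,9])
  i=9: ✗ (no rhs in [10,10])
Positions where it holds: {} → 0.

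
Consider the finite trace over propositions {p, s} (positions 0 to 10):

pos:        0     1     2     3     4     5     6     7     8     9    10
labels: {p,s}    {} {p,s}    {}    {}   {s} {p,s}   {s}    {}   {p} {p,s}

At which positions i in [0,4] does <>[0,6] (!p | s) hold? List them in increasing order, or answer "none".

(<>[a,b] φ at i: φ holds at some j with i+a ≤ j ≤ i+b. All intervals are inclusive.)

Evaluate at each i in [0,4]:
  i=0: ✓ (witness j=0)
  i=1: ✓ (witness j=1)
  i=2: ✓ (witness j=2)
  i=3: ✓ (witness j=3)
  i=4: ✓ (witness j=4)

0, 1, 2, 3, 4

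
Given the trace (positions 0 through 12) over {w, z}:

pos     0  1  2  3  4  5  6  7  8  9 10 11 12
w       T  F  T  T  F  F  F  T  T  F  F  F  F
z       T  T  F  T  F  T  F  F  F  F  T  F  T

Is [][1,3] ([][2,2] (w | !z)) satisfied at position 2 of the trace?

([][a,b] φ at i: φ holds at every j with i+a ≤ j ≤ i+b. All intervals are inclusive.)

Does not hold

Check [][2,2] (w | !z) at every j in [3,5]:
  j=3: fails at 5
  j=4: holds on [6,6]
  j=5: holds on [7,7]
Fails at j=3 → formula fails.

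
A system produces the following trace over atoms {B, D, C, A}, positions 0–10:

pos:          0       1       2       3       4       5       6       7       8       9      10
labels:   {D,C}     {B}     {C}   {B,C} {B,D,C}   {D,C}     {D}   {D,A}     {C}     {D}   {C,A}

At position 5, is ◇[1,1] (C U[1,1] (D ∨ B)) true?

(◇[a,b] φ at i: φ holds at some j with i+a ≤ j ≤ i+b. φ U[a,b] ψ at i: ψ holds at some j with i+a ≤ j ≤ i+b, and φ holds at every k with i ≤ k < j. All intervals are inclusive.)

Check (C U[1,1] (D ∨ B)) at each j in [6,6]:
  j=6: fails
No position in the window satisfies it → formula fails.

False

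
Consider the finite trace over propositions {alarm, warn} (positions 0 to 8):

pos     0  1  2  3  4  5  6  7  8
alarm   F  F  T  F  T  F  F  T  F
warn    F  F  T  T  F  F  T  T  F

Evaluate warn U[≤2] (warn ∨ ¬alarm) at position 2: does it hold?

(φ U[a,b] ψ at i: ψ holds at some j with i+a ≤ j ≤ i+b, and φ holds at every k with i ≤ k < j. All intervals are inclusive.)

Need some j in [2,4] with (warn ∨ ¬alarm), and warn at every k in [2,j-1].
  j=2: (warn ∨ ¬alarm) holds; no prefix to check → satisfied.

Yes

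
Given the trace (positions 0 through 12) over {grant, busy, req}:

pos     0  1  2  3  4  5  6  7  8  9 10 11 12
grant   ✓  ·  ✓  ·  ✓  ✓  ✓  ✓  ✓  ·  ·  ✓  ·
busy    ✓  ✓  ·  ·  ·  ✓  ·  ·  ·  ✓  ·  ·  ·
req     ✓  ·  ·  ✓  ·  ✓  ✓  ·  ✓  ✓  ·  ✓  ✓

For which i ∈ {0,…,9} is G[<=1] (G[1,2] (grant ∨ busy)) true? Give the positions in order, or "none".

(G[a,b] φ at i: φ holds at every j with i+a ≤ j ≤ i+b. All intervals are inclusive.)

3, 4, 5, 6

Evaluate at each i in [0,9]:
  i=0: ✗ (fails at j=1)
  i=1: ✗ (fails at j=1)
  i=2: ✗ (fails at j=2)
  i=3: ✓ (all of [3,4])
  i=4: ✓ (all of [4,5])
  i=5: ✓ (all of [5,6])
  i=6: ✓ (all of [6,7])
  i=7: ✗ (fails at j=8)
  i=8: ✗ (fails at j=8)
  i=9: ✗ (fails at j=9)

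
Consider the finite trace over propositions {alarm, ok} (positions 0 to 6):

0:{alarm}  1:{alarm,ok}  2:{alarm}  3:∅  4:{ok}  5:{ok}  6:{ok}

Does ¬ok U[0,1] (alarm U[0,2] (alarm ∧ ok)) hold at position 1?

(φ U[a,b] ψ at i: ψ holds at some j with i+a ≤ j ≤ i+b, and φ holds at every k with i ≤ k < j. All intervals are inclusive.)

Need some j in [1,2] with (alarm U[0,2] (alarm ∧ ok)), and ¬ok at every k in [1,j-1].
  j=1: (alarm U[0,2] (alarm ∧ ok)) holds; no prefix to check → satisfied.

True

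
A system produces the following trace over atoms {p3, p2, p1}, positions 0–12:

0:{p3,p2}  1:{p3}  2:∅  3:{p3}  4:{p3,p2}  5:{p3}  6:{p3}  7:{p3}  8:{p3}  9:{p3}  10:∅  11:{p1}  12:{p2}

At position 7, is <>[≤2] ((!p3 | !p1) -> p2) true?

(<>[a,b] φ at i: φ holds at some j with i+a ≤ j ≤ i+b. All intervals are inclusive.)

Check ((!p3 | !p1) -> p2) at each j in [7,9]:
  j=7: false
  j=8: false
  j=9: false
No position in the window satisfies it → formula fails.

False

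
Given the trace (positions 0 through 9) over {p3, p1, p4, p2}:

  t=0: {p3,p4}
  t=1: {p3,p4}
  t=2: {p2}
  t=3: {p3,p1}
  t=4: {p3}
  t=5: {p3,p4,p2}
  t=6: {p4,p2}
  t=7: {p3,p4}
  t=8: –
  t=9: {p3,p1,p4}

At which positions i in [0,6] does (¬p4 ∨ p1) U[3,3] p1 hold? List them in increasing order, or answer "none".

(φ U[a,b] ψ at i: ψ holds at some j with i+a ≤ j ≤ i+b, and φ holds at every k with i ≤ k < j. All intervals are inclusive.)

Evaluate at each i in [0,6]:
  i=0: ✗ (lhs fails at k=0 before rhs at j=3)
  i=1: ✗ (no rhs in [4,4])
  i=2: ✗ (no rhs in [5,5])
  i=3: ✗ (no rhs in [6,6])
  i=4: ✗ (no rhs in [7,7])
  i=5: ✗ (no rhs in [8,8])
  i=6: ✗ (lhs fails at k=6 before rhs at j=9)

none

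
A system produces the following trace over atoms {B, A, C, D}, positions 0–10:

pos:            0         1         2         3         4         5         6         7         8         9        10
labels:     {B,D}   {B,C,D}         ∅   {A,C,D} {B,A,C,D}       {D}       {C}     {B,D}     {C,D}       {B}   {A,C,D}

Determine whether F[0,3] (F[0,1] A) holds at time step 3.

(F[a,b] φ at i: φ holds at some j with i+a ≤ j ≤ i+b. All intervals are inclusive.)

Check F[0,1] A at each j in [3,6]:
  j=3: holds (witness at 3)
  j=4: holds (witness at 4)
  j=5: fails (none in [5,6])
  j=6: fails (none in [6,7])
Found at j=3 → formula holds.

True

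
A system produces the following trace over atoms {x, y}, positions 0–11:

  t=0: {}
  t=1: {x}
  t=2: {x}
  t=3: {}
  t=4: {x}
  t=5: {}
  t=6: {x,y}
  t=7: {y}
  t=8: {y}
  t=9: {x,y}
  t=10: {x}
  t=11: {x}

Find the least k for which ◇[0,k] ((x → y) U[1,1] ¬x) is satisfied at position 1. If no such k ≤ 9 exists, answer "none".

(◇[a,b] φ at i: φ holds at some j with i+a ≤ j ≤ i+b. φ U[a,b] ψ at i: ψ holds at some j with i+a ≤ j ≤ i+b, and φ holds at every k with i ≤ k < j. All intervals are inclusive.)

5

Scan j = 1,2,… for ((x → y) U[1,1] ¬x):
  j=1: fails
  j=2: fails
  j=3: fails
  j=4: fails
  j=5: fails
  j=6: holds
First hit at j=6, so smallest k = 6-1 = 5.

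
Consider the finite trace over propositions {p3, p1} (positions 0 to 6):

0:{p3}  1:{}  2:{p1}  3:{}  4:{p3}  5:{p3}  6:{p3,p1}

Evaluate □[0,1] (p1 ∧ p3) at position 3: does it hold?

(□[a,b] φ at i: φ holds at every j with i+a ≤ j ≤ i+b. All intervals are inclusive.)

Check (p1 ∧ p3) at every j in [3,4]:
  j=3: false
  j=4: false
Fails at j=3 → formula fails.

Does not hold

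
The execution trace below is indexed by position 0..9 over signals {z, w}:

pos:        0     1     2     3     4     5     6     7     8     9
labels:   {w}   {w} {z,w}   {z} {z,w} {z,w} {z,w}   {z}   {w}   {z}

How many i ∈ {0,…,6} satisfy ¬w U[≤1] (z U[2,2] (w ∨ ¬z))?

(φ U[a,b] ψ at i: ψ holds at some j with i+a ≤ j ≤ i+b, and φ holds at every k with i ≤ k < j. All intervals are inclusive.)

4

Evaluate at each i in [0,6]:
  i=0: ✗ (no rhs in [0,1])
  i=1: ✗ (lhs fails at k=1 before rhs at j=2)
  i=2: ✓ (rhs at j=2)
  i=3: ✓ (rhs at j=3)
  i=4: ✓ (rhs at j=4)
  i=5: ✗ (lhs fails at k=5 before rhs at j=6)
  i=6: ✓ (rhs at j=6)
Positions where it holds: {2, 3, 4, 6} → 4.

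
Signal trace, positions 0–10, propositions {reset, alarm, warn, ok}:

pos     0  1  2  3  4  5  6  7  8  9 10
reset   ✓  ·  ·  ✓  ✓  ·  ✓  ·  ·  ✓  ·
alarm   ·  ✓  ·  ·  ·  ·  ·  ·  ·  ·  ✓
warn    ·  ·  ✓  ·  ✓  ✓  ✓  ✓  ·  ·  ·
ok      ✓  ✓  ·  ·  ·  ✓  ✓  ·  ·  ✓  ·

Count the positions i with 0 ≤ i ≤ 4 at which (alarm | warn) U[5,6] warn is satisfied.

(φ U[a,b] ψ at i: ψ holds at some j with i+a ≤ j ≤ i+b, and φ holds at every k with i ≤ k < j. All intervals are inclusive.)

0

Evaluate at each i in [0,4]:
  i=0: ✗ (lhs fails at k=0 before rhs at j=5)
  i=1: ✗ (lhs fails at k=3 before rhs at j=6)
  i=2: ✗ (lhs fails at k=3 before rhs at j=7)
  i=3: ✗ (no rhs in [8,9])
  i=4: ✗ (no rhs in [9,10])
Positions where it holds: {} → 0.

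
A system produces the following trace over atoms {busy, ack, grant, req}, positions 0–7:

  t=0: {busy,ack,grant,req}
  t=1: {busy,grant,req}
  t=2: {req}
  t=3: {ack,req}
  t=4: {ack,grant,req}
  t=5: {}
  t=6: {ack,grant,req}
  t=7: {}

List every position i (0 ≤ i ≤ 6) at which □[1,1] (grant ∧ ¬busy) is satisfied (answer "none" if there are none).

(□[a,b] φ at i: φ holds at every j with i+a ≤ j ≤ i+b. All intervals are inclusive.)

Evaluate at each i in [0,6]:
  i=0: ✗ (fails at j=1)
  i=1: ✗ (fails at j=2)
  i=2: ✗ (fails at j=3)
  i=3: ✓ (all of [4,4])
  i=4: ✗ (fails at j=5)
  i=5: ✓ (all of [6,6])
  i=6: ✗ (fails at j=7)

3, 5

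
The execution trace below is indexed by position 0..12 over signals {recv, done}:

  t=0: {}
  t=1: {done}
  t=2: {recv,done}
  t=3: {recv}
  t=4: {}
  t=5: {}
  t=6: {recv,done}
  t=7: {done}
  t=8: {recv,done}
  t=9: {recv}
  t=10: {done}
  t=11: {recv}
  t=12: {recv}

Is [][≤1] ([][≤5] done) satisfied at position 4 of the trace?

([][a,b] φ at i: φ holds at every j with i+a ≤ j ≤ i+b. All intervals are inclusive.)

False

Check [][≤5] done at every j in [4,5]:
  j=4: fails at 4
  j=5: fails at 5
Fails at j=4 → formula fails.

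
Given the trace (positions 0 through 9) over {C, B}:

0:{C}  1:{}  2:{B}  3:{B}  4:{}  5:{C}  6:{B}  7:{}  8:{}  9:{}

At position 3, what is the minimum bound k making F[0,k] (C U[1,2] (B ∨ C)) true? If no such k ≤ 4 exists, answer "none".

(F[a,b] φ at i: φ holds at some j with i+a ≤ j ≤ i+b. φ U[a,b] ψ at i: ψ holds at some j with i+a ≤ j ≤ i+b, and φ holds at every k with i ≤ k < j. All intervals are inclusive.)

Scan j = 3,4,… for (C U[1,2] (B ∨ C)):
  j=3: fails
  j=4: fails
  j=5: holds
First hit at j=5, so smallest k = 5-3 = 2.

2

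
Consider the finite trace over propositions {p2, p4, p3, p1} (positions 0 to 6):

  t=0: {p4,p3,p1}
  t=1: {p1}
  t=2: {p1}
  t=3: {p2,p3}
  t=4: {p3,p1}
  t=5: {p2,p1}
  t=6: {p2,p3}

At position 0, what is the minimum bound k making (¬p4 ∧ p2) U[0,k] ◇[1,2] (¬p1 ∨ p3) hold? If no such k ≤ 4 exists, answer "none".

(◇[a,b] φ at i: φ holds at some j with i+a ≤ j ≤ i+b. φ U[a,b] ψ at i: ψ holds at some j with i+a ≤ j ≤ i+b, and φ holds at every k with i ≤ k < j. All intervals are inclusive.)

Need earliest j ≥ 0 with ◇[1,2] (¬p1 ∨ p3), and (¬p4 ∧ p2) at every k in [0,j-1].
  j=0: rhs fails.
  j=1: rhs holds but lhs fails at k=0.
  j=2: rhs holds but lhs fails at k=0.
  j=3: rhs holds but lhs fails at k=0.
  j=4: rhs holds but lhs fails at k=0.
No witness within the range → none.

none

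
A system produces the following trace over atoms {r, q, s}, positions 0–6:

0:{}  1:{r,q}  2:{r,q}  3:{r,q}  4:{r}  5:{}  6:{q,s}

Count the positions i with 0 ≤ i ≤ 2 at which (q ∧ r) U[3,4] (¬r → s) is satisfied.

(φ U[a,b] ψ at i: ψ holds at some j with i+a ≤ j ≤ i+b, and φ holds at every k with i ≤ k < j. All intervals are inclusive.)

Evaluate at each i in [0,2]:
  i=0: ✗ (lhs fails at k=0 before rhs at j=3)
  i=1: ✓ (rhs at j=4; lhs holds on [1,3])
  i=2: ✗ (lhs fails at k=4 before rhs at j=6)
Positions where it holds: {1} → 1.

1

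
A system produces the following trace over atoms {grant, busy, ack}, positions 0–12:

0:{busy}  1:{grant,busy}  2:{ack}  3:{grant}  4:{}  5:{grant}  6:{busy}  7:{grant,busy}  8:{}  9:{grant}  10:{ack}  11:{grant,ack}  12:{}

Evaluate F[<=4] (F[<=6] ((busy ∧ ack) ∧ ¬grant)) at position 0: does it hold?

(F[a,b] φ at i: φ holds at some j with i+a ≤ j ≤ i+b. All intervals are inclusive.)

Check F[<=6] ((busy ∧ ack) ∧ ¬grant) at each j in [0,4]:
  j=0: fails (none in [0,6])
  j=1: fails (none in [1,7])
  j=2: fails (none in [2,8])
  j=3: fails (none in [3,9])
  j=4: fails (none in [4,10])
No position in the window satisfies it → formula fails.

No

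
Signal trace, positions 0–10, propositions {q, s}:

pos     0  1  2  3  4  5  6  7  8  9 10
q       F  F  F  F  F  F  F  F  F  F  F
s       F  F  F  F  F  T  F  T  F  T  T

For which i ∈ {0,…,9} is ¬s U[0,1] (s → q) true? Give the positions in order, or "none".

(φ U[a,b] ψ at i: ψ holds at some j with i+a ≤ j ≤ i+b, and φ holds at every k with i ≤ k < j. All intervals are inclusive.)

Evaluate at each i in [0,9]:
  i=0: ✓ (rhs at j=0)
  i=1: ✓ (rhs at j=1)
  i=2: ✓ (rhs at j=2)
  i=3: ✓ (rhs at j=3)
  i=4: ✓ (rhs at j=4)
  i=5: ✗ (lhs fails at k=5 before rhs at j=6)
  i=6: ✓ (rhs at j=6)
  i=7: ✗ (lhs fails at k=7 before rhs at j=8)
  i=8: ✓ (rhs at j=8)
  i=9: ✗ (no rhs in [9,10])

0, 1, 2, 3, 4, 6, 8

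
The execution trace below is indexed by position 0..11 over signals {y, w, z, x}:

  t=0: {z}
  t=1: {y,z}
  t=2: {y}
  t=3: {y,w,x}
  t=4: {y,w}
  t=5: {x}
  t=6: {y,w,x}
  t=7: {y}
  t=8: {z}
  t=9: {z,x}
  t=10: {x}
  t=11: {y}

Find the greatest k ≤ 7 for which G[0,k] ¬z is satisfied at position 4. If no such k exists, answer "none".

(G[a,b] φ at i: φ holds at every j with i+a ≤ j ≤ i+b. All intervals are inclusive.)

¬z must hold from j=4 onward; find where it first fails.
  j=4: holds
  j=5: holds
  j=6: holds
  j=7: holds
  j=8: fails
Holds on [4,7], so largest k = 3.

3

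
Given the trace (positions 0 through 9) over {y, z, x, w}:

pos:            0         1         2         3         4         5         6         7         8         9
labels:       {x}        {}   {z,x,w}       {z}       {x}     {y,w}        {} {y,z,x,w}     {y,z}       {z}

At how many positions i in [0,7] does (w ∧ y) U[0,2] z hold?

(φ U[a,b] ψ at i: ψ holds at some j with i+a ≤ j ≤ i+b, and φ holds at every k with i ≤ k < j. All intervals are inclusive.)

Evaluate at each i in [0,7]:
  i=0: ✗ (lhs fails at k=0 before rhs at j=2)
  i=1: ✗ (lhs fails at k=1 before rhs at j=2)
  i=2: ✓ (rhs at j=2)
  i=3: ✓ (rhs at j=3)
  i=4: ✗ (no rhs in [4,6])
  i=5: ✗ (lhs fails at k=6 before rhs at j=7)
  i=6: ✗ (lhs fails at k=6 before rhs at j=7)
  i=7: ✓ (rhs at j=7)
Positions where it holds: {2, 3, 7} → 3.

3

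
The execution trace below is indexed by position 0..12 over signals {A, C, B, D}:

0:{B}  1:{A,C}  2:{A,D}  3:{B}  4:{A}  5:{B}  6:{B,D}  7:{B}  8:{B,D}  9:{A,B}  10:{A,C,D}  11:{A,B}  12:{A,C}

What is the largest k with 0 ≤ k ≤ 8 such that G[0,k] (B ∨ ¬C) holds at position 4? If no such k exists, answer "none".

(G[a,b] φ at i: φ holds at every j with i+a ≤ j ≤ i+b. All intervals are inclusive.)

(B ∨ ¬C) must hold from j=4 onward; find where it first fails.
  j=4: holds
  j=5: holds
  j=6: holds
  j=7: holds
  j=8: holds
  j=9: holds
  j=10: fails
Holds on [4,9], so largest k = 5.

5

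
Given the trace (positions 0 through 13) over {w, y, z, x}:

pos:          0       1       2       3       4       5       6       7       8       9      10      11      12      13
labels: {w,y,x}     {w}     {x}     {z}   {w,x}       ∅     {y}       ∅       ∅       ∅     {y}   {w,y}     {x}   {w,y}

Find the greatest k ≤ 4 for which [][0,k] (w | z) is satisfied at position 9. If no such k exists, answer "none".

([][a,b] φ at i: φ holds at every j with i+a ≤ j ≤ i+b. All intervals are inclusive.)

(w | z) must hold from j=9 onward; find where it first fails.
  j=9: fails → no k works.

none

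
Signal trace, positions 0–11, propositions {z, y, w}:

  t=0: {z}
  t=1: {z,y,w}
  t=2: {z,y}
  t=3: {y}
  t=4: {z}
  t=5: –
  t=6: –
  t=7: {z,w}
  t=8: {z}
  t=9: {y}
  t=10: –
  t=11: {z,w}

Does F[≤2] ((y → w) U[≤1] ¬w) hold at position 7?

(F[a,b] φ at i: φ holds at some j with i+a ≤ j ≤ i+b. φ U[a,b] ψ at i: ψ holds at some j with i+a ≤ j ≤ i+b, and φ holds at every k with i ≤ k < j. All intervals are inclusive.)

Check ((y → w) U[≤1] ¬w) at each j in [7,9]:
  j=7: holds
  j=8: holds
  j=9: holds
Found at j=7 → formula holds.

True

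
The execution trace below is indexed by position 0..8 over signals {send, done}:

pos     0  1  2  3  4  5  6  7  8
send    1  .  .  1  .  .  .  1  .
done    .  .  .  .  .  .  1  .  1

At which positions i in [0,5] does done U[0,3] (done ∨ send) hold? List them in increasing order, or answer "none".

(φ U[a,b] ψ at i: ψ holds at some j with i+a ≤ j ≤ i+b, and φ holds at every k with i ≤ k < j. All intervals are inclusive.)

Evaluate at each i in [0,5]:
  i=0: ✓ (rhs at j=0)
  i=1: ✗ (lhs fails at k=1 before rhs at j=3)
  i=2: ✗ (lhs fails at k=2 before rhs at j=3)
  i=3: ✓ (rhs at j=3)
  i=4: ✗ (lhs fails at k=4 before rhs at j=6)
  i=5: ✗ (lhs fails at k=5 before rhs at j=6)

0, 3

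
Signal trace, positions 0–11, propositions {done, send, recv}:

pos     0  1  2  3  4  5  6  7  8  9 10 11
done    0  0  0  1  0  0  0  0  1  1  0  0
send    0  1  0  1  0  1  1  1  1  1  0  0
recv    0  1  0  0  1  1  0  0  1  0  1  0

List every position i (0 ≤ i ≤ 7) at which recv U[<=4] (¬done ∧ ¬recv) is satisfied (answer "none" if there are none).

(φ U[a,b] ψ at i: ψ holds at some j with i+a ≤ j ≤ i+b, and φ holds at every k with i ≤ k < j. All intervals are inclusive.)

Evaluate at each i in [0,7]:
  i=0: ✓ (rhs at j=0)
  i=1: ✓ (rhs at j=2; lhs holds on [1,1])
  i=2: ✓ (rhs at j=2)
  i=3: ✗ (lhs fails at k=3 before rhs at j=6)
  i=4: ✓ (rhs at j=6; lhs holds on [4,5])
  i=5: ✓ (rhs at j=6; lhs holds on [5,5])
  i=6: ✓ (rhs at j=6)
  i=7: ✓ (rhs at j=7)

0, 1, 2, 4, 5, 6, 7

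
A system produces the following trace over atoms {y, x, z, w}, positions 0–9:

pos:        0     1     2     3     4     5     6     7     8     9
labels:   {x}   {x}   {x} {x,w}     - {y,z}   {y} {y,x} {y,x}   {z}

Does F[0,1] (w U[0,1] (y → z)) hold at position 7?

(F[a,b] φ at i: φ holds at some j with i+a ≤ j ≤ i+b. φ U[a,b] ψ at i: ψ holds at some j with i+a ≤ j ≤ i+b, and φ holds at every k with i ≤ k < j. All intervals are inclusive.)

Check (w U[0,1] (y → z)) at each j in [7,8]:
  j=7: fails
  j=8: fails
No position in the window satisfies it → formula fails.

No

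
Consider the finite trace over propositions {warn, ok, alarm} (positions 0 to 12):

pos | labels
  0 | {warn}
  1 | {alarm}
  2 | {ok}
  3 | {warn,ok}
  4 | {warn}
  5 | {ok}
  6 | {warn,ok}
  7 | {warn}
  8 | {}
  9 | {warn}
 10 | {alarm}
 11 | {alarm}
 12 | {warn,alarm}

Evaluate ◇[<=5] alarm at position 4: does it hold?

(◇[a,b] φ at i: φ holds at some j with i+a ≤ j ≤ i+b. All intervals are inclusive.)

Check alarm at each j in [4,9]:
  j=4: false
  j=5: false
  j=6: false
  j=7: false
  j=8: false
  j=9: false
No position in the window satisfies it → formula fails.

Does not hold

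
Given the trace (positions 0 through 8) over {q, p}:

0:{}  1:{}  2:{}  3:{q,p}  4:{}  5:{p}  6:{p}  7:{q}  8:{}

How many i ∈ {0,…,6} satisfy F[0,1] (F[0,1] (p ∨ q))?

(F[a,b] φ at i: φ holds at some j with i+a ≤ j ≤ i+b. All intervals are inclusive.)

Evaluate at each i in [0,6]:
  i=0: ✗ (none in [0,1])
  i=1: ✓ (witness j=2)
  i=2: ✓ (witness j=2)
  i=3: ✓ (witness j=3)
  i=4: ✓ (witness j=4)
  i=5: ✓ (witness j=5)
  i=6: ✓ (witness j=6)
Positions where it holds: {1, 2, 3, 4, 5, 6} → 6.

6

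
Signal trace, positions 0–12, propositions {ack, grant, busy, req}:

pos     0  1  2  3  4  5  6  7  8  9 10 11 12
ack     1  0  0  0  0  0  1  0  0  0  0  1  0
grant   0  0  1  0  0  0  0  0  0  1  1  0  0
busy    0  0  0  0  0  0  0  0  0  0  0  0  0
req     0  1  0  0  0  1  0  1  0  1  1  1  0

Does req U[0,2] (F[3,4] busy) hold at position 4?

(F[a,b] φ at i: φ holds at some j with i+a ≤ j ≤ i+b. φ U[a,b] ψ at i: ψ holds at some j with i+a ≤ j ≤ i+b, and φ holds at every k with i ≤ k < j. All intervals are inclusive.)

No

Need some j in [4,6] with F[3,4] busy, and req at every k in [4,j-1].
  j=4: F[3,4] busy — fails (none in [7,8]).
  j=5: F[3,4] busy — fails (none in [8,9]).
  j=6: F[3,4] busy — fails (none in [9,10]).
No j in the window works → until fails.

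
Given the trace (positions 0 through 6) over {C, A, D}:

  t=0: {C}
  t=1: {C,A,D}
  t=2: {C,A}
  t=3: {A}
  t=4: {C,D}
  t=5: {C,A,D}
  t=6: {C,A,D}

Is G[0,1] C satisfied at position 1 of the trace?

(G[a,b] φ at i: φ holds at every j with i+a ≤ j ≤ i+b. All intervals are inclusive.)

True

Check C at every j in [1,2]:
  j=1: true
  j=2: true
All positions satisfy it → formula holds.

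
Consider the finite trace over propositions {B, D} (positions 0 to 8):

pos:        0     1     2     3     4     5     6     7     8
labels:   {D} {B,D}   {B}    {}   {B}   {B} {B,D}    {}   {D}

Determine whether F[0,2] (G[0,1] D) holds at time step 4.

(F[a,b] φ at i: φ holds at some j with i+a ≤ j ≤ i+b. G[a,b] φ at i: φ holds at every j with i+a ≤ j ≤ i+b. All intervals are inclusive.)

Does not hold

Check G[0,1] D at each j in [4,6]:
  j=4: fails at 4
  j=5: fails at 5
  j=6: fails at 7
No position in the window satisfies it → formula fails.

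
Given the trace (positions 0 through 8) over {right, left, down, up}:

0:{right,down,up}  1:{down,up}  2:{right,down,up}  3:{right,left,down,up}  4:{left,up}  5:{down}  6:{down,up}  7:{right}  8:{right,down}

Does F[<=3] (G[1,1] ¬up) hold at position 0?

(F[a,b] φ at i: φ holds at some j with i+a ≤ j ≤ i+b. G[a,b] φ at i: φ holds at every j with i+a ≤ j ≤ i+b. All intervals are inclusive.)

Check G[1,1] ¬up at each j in [0,3]:
  j=0: fails at 1
  j=1: fails at 2
  j=2: fails at 3
  j=3: fails at 4
No position in the window satisfies it → formula fails.

Does not hold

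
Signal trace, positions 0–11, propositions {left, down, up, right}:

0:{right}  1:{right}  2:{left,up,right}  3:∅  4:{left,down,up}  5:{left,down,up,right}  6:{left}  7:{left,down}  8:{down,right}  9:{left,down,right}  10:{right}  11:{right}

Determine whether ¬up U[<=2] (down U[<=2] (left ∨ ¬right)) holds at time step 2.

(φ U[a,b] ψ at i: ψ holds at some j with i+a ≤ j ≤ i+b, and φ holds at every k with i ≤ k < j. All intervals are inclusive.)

Need some j in [2,4] with (down U[<=2] (left ∨ ¬right)), and ¬up at every k in [2,j-1].
  j=2: (down U[<=2] (left ∨ ¬right)) holds; no prefix to check → satisfied.

Holds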